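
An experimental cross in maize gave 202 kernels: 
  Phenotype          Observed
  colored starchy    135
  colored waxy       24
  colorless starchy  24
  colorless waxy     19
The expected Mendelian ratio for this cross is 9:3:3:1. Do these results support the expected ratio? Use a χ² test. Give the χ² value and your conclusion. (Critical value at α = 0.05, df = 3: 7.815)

17.406; not consistent

Under the 9:3:3:1 hypothesis (Σ ratio = 16, N = 202):
  colored starchy: 202 × 9/16 = 113.625
  colored waxy: 202 × 3/16 = 37.875
  colorless starchy: 202 × 3/16 = 37.875
  colorless waxy: 202 × 1/16 = 12.625
χ² = Σ (O − E)² / E
  colored starchy: (135 − 113.625)² / 113.625 = 4.0210
  colored waxy: (24 − 37.875)² / 37.875 = 5.0829
  colorless starchy: (24 − 37.875)² / 37.875 = 5.0829
  colorless waxy: (19 − 12.625)² / 12.625 = 3.2191
χ² = 4.0210 + 5.0829 + 5.0829 + 3.2191 = 17.4059 ≈ 17.406
Degrees of freedom = 4 − 1 = 3; critical value at α = 0.05 is 7.815.
Since 17.406 > 7.815, we reject the null hypothesis — the data do not fit the 9:3:3:1 ratio.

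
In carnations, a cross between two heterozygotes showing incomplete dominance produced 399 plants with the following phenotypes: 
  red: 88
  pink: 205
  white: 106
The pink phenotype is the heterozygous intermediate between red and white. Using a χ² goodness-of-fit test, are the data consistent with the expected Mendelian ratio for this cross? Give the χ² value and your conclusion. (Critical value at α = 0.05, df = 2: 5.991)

1.927; consistent

With incomplete dominance, a heterozygote × heterozygote cross gives a 1:2:1 phenotypic ratio.
Expected counts for N = 399 under a 1:2:1 ratio (total parts = 4):
  red: 399 × 1/4 = 99.75
  pink: 399 × 2/4 = 199.5
  white: 399 × 1/4 = 99.75
χ² = Σ (O − E)² / E
  red: (88 − 99.75)² / 99.75 = 1.3841
  pink: (205 − 199.5)² / 199.5 = 0.1516
  white: (106 − 99.75)² / 99.75 = 0.3916
χ² = 1.3841 + 0.1516 + 0.3916 = 1.9273 ≈ 1.927
Degrees of freedom = 3 − 1 = 2; critical value at α = 0.05 is 5.991.
Since 1.927 < 5.991, we fail to reject the null hypothesis — the data are consistent with the 1:2:1 ratio.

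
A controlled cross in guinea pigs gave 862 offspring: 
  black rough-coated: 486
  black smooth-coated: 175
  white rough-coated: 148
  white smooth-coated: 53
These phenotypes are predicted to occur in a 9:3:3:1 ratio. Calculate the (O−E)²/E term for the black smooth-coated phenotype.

1.107

The 9:3:3:1 ratio has 16 parts, so with N = 862 the expected counts are:
  black rough-coated: 862 × 9/16 = 484.875
  black smooth-coated: 862 × 3/16 = 161.625
  white rough-coated: 862 × 3/16 = 161.625
  white smooth-coated: 862 × 1/16 = 53.875
Contribution of black smooth-coated: (175 − 161.625)² / 161.625 = 1.1068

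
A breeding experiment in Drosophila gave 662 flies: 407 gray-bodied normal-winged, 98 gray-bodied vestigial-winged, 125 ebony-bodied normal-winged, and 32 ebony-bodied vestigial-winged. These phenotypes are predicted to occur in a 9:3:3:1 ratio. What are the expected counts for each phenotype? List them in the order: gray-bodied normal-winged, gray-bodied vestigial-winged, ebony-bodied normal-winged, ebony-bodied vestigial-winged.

372.375, 124.125, 124.125, 41.375

The 9:3:3:1 ratio has 16 parts, so with N = 662 the expected counts are:
  gray-bodied normal-winged: 662 × 9/16 = 372.375
  gray-bodied vestigial-winged: 662 × 3/16 = 124.125
  ebony-bodied normal-winged: 662 × 3/16 = 124.125
  ebony-bodied vestigial-winged: 662 × 1/16 = 41.375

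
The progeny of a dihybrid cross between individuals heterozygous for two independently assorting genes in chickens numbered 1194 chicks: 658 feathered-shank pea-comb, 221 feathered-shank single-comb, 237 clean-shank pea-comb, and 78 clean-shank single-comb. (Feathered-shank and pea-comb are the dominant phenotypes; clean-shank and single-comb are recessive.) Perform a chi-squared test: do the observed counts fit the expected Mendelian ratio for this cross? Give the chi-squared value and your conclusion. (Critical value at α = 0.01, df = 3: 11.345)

A dihybrid F₂ with independent assortment and complete dominance at both loci gives a 9:3:3:1 phenotypic ratio.
Under the 9:3:3:1 hypothesis (Σ ratio = 16, N = 1194):
  feathered-shank pea-comb: 1194 × 9/16 = 671.625
  feathered-shank single-comb: 1194 × 3/16 = 223.875
  clean-shank pea-comb: 1194 × 3/16 = 223.875
  clean-shank single-comb: 1194 × 1/16 = 74.625
χ² = Σ (O − E)² / E
  feathered-shank pea-comb: (658 − 671.625)² / 671.625 = 0.2764
  feathered-shank single-comb: (221 − 223.875)² / 223.875 = 0.0369
  clean-shank pea-comb: (237 − 223.875)² / 223.875 = 0.7695
  clean-shank single-comb: (78 − 74.625)² / 74.625 = 0.1526
χ² = 0.2764 + 0.0369 + 0.7695 + 0.1526 = 1.2354 ≈ 1.235
Degrees of freedom = 4 − 1 = 3; critical value at α = 0.01 is 11.345.
Since 1.235 < 11.345, we fail to reject the null hypothesis — the data are consistent with the 9:3:3:1 ratio.

1.235; consistent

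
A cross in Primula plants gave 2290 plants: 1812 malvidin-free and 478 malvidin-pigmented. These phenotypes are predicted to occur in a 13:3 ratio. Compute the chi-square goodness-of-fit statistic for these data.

6.777

Under the 13:3 hypothesis (Σ ratio = 16, N = 2290):
  malvidin-free: 2290 × 13/16 = 1860.625
  malvidin-pigmented: 2290 × 3/16 = 429.375
χ² = Σ (O − E)² / E
  malvidin-free: (1812 − 1860.625)² / 1860.625 = 1.2708
  malvidin-pigmented: (478 − 429.375)² / 429.375 = 5.5066
χ² = 1.2708 + 5.5066 = 6.7774 ≈ 6.777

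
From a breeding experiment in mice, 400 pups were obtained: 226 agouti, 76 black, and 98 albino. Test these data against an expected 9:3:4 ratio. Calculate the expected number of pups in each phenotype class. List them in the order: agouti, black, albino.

Expected counts for N = 400 under a 9:3:4 ratio (total parts = 16):
  agouti: 400 × 9/16 = 225
  black: 400 × 3/16 = 75
  albino: 400 × 4/16 = 100

225, 75, 100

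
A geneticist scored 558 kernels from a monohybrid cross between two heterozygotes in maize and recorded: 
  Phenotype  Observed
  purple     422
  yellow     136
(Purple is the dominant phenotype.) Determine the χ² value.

0.117

For a monohybrid cross between heterozygotes with complete dominance, the expected phenotypic ratio is 3:1.
Total ratio parts = 4. Expected numbers out of 558:
  purple: 558 × 3/4 = 418.5
  yellow: 558 × 1/4 = 139.5
χ² = Σ (O − E)² / E
  purple: (422 − 418.5)² / 418.5 = 0.0293
  yellow: (136 − 139.5)² / 139.5 = 0.0878
χ² = 0.0293 + 0.0878 = 0.1171 ≈ 0.117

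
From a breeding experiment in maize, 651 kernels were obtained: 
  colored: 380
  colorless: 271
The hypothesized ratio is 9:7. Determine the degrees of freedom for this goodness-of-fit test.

A goodness-of-fit test with 2 phenotype classes has df = 2 − 1 = 1.

1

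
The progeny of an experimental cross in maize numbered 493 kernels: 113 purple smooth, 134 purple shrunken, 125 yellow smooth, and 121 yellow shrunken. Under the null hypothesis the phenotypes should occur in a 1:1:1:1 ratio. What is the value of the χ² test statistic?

Under the 1:1:1:1 hypothesis (Σ ratio = 4, N = 493):
  purple smooth: 493 × 1/4 = 123.25
  purple shrunken: 493 × 1/4 = 123.25
  yellow smooth: 493 × 1/4 = 123.25
  yellow shrunken: 493 × 1/4 = 123.25
χ² = Σ (O − E)² / E
  purple smooth: (113 − 123.25)² / 123.25 = 0.8524
  purple shrunken: (134 − 123.25)² / 123.25 = 0.9376
  yellow smooth: (125 − 123.25)² / 123.25 = 0.0248
  yellow shrunken: (121 − 123.25)² / 123.25 = 0.0411
χ² = 0.8524 + 0.9376 + 0.0248 + 0.0411 = 1.8559 ≈ 1.856

1.856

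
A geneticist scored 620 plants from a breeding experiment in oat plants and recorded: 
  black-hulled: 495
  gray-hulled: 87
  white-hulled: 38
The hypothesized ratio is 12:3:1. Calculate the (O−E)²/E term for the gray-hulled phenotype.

7.360

Expected counts for N = 620 under a 12:3:1 ratio (total parts = 16):
  black-hulled: 620 × 12/16 = 465
  gray-hulled: 620 × 3/16 = 116.25
  white-hulled: 620 × 1/16 = 38.75
Contribution of gray-hulled: (87 − 116.25)² / 116.25 = 7.3597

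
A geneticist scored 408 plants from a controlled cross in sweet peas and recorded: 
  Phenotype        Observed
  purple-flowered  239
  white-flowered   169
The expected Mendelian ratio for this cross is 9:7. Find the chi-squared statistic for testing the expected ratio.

Total ratio parts = 16. Expected numbers out of 408:
  purple-flowered: 408 × 9/16 = 229.5
  white-flowered: 408 × 7/16 = 178.5
χ² = Σ (O − E)² / E
  purple-flowered: (239 − 229.5)² / 229.5 = 0.3932
  white-flowered: (169 − 178.5)² / 178.5 = 0.5056
χ² = 0.3932 + 0.5056 = 0.8988 ≈ 0.899

0.899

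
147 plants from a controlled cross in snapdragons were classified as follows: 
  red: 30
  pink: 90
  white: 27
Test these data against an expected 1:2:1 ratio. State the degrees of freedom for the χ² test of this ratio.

A goodness-of-fit test with 3 phenotype classes has df = 3 − 1 = 2.

2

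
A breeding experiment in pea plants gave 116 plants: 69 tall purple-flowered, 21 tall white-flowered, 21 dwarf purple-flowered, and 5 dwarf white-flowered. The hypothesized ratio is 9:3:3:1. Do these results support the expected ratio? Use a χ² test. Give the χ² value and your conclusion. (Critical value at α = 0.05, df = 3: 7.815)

0.966; consistent

Under the 9:3:3:1 hypothesis (Σ ratio = 16, N = 116):
  tall purple-flowered: 116 × 9/16 = 65.25
  tall white-flowered: 116 × 3/16 = 21.75
  dwarf purple-flowered: 116 × 3/16 = 21.75
  dwarf white-flowered: 116 × 1/16 = 7.25
χ² = Σ (O − E)² / E
  tall purple-flowered: (69 − 65.25)² / 65.25 = 0.2155
  tall white-flowered: (21 − 21.75)² / 21.75 = 0.0259
  dwarf purple-flowered: (21 − 21.75)² / 21.75 = 0.0259
  dwarf white-flowered: (5 − 7.25)² / 7.25 = 0.6983
χ² = 0.2155 + 0.0259 + 0.0259 + 0.6983 = 0.9656 ≈ 0.966
Degrees of freedom = 4 − 1 = 3; critical value at α = 0.05 is 7.815.
Since 0.966 < 7.815, we fail to reject the null hypothesis — the data are consistent with the 9:3:3:1 ratio.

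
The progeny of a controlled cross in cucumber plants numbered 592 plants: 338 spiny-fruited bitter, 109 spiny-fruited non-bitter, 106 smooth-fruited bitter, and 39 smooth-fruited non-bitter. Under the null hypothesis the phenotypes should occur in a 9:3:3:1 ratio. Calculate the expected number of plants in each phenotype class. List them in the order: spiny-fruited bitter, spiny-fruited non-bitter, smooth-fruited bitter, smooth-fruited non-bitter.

333, 111, 111, 37

Expected counts for N = 592 under a 9:3:3:1 ratio (total parts = 16):
  spiny-fruited bitter: 592 × 9/16 = 333
  spiny-fruited non-bitter: 592 × 3/16 = 111
  smooth-fruited bitter: 592 × 3/16 = 111
  smooth-fruited non-bitter: 592 × 1/16 = 37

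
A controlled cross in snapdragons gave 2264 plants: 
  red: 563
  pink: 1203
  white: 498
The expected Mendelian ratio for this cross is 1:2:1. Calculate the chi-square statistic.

12.639

Total ratio parts = 4. Expected numbers out of 2264:
  red: 2264 × 1/4 = 566
  pink: 2264 × 2/4 = 1132
  white: 2264 × 1/4 = 566
χ² = Σ (O − E)² / E
  red: (563 − 566)² / 566 = 0.0159
  pink: (1203 − 1132)² / 1132 = 4.4532
  white: (498 − 566)² / 566 = 8.1696
χ² = 0.0159 + 4.4532 + 8.1696 = 12.6387 ≈ 12.639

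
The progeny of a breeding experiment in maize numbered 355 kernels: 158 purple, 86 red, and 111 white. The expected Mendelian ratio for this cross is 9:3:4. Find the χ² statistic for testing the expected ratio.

19.957

Expected counts for N = 355 under a 9:3:4 ratio (total parts = 16):
  purple: 355 × 9/16 = 199.6875
  red: 355 × 3/16 = 66.5625
  white: 355 × 4/16 = 88.75
χ² = Σ (O − E)² / E
  purple: (158 − 199.6875)² / 199.6875 = 8.7028
  red: (86 − 66.5625)² / 66.5625 = 5.6761
  white: (111 − 88.75)² / 88.75 = 5.5782
χ² = 8.7028 + 5.6761 + 5.5782 = 19.9571 ≈ 19.957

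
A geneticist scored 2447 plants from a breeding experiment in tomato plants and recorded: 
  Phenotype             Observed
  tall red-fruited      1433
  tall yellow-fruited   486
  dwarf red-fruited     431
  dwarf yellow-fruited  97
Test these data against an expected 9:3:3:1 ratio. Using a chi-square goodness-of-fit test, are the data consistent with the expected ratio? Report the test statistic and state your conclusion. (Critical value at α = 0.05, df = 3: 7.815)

The 9:3:3:1 ratio has 16 parts, so with N = 2447 the expected counts are:
  tall red-fruited: 2447 × 9/16 = 1376.4375
  tall yellow-fruited: 2447 × 3/16 = 458.8125
  dwarf red-fruited: 2447 × 3/16 = 458.8125
  dwarf yellow-fruited: 2447 × 1/16 = 152.9375
χ² = Σ (O − E)² / E
  tall red-fruited: (1433 − 1376.4375)² / 1376.4375 = 2.3243
  tall yellow-fruited: (486 − 458.8125)² / 458.8125 = 1.6110
  dwarf red-fruited: (431 − 458.8125)² / 458.8125 = 1.6860
  dwarf yellow-fruited: (97 − 152.9375)² / 152.9375 = 20.4594
χ² = 2.3243 + 1.6110 + 1.6860 + 20.4594 = 26.0807 ≈ 26.081
Degrees of freedom = 4 − 1 = 3; critical value at α = 0.05 is 7.815.
Since 26.081 > 7.815, we reject the null hypothesis — the data do not fit the 9:3:3:1 ratio.

26.081; not consistent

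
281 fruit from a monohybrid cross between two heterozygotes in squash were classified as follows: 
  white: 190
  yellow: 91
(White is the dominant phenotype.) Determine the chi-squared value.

For a monohybrid cross between heterozygotes with complete dominance, the expected phenotypic ratio is 3:1.
Expected counts for N = 281 under a 3:1 ratio (total parts = 4):
  white: 281 × 3/4 = 210.75
  yellow: 281 × 1/4 = 70.25
χ² = Σ (O − E)² / E
  white: (190 − 210.75)² / 210.75 = 2.0430
  yellow: (91 − 70.25)² / 70.25 = 6.1290
χ² = 2.0430 + 6.1290 = 8.172

8.172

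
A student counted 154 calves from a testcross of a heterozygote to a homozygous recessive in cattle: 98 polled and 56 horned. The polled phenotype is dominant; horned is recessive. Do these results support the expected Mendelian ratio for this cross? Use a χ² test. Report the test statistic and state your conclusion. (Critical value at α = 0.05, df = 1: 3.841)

11.455; not consistent

A testcross of a heterozygote (Aa × aa) gives a 1:1 phenotypic ratio.
Expected counts for N = 154 under a 1:1 ratio (total parts = 2):
  polled: 154 × 1/2 = 77
  horned: 154 × 1/2 = 77
χ² = Σ (O − E)² / E
  polled: (98 − 77)² / 77 = 5.7273
  horned: (56 − 77)² / 77 = 5.7273
χ² = 5.7273 + 5.7273 = 11.4546 ≈ 11.455
Degrees of freedom = 2 − 1 = 1; critical value at α = 0.05 is 3.841.
Since 11.455 > 3.841, we reject the null hypothesis — the data do not fit the 1:1 ratio.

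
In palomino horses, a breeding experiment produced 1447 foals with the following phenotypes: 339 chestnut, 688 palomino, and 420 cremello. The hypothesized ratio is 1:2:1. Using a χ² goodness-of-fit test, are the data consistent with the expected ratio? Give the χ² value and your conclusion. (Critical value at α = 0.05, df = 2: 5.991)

Under the 1:2:1 hypothesis (Σ ratio = 4, N = 1447):
  chestnut: 1447 × 1/4 = 361.75
  palomino: 1447 × 2/4 = 723.5
  cremello: 1447 × 1/4 = 361.75
χ² = Σ (O − E)² / E
  chestnut: (339 − 361.75)² / 361.75 = 1.4307
  palomino: (688 − 723.5)² / 723.5 = 1.7419
  cremello: (420 − 361.75)² / 361.75 = 9.3796
χ² = 1.4307 + 1.7419 + 9.3796 = 12.5522 ≈ 12.552
Degrees of freedom = 3 − 1 = 2; critical value at α = 0.05 is 5.991.
Since 12.552 > 5.991, we reject the null hypothesis — the data do not fit the 1:2:1 ratio.

12.552; not consistent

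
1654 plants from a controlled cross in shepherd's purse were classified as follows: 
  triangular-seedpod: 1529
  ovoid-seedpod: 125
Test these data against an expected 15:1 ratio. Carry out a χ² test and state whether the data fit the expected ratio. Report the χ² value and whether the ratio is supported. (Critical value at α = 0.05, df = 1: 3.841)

Total ratio parts = 16. Expected numbers out of 1654:
  triangular-seedpod: 1654 × 15/16 = 1550.625
  ovoid-seedpod: 1654 × 1/16 = 103.375
χ² = Σ (O − E)² / E
  triangular-seedpod: (1529 − 1550.625)² / 1550.625 = 0.3016
  ovoid-seedpod: (125 − 103.375)² / 103.375 = 4.5237
χ² = 0.3016 + 4.5237 = 4.8253 ≈ 4.825
Degrees of freedom = 2 − 1 = 1; critical value at α = 0.05 is 3.841.
Since 4.825 > 3.841, we reject the null hypothesis — the data do not fit the 15:1 ratio.

4.825; not consistent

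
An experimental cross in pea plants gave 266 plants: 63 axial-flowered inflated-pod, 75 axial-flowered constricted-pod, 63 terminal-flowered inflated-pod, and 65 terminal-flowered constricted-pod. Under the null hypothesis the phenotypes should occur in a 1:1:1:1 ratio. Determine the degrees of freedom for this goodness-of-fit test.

3

A goodness-of-fit test with 4 phenotype classes has df = 4 − 1 = 3.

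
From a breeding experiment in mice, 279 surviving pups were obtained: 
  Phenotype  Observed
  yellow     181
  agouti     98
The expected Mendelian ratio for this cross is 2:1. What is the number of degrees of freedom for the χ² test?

A goodness-of-fit test with 2 phenotype classes has df = 2 − 1 = 1.

1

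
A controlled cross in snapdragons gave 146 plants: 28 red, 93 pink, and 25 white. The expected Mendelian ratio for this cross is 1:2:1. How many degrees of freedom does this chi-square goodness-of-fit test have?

A goodness-of-fit test with 3 phenotype classes has df = 3 − 1 = 2.

2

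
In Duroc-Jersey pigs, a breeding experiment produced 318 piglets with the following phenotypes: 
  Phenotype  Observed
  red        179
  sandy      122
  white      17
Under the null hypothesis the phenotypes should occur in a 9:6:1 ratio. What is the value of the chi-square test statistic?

Expected counts for N = 318 under a 9:6:1 ratio (total parts = 16):
  red: 318 × 9/16 = 178.875
  sandy: 318 × 6/16 = 119.25
  white: 318 × 1/16 = 19.875
χ² = Σ (O − E)² / E
  red: (179 − 178.875)² / 178.875 = 0.0001
  sandy: (122 − 119.25)² / 119.25 = 0.0634
  white: (17 − 19.875)² / 19.875 = 0.4159
χ² = 0.0001 + 0.0634 + 0.4159 = 0.4794 ≈ 0.479

0.479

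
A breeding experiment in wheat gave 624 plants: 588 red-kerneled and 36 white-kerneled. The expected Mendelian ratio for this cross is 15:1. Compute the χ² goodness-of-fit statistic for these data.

0.246

Expected counts for N = 624 under a 15:1 ratio (total parts = 16):
  red-kerneled: 624 × 15/16 = 585
  white-kerneled: 624 × 1/16 = 39
χ² = Σ (O − E)² / E
  red-kerneled: (588 − 585)² / 585 = 0.0154
  white-kerneled: (36 − 39)² / 39 = 0.2308
χ² = 0.0154 + 0.2308 = 0.2462 ≈ 0.246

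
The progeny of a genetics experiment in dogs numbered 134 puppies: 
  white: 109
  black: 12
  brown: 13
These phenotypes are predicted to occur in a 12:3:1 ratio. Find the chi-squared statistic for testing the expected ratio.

Expected counts for N = 134 under a 12:3:1 ratio (total parts = 16):
  white: 134 × 12/16 = 100.5
  black: 134 × 3/16 = 25.125
  brown: 134 × 1/16 = 8.375
χ² = Σ (O − E)² / E
  white: (109 − 100.5)² / 100.5 = 0.7189
  black: (12 − 25.125)² / 25.125 = 6.8563
  brown: (13 − 8.375)² / 8.375 = 2.5541
χ² = 0.7189 + 6.8563 + 2.5541 = 10.1293 ≈ 10.129

10.129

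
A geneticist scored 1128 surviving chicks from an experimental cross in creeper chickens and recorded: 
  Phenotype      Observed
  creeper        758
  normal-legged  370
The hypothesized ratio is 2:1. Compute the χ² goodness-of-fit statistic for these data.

Under the 2:1 hypothesis (Σ ratio = 3, N = 1128):
  creeper: 1128 × 2/3 = 752
  normal-legged: 1128 × 1/3 = 376
χ² = Σ (O − E)² / E
  creeper: (758 − 752)² / 752 = 0.0479
  normal-legged: (370 − 376)² / 376 = 0.0957
χ² = 0.0479 + 0.0957 = 0.1436 ≈ 0.144

0.144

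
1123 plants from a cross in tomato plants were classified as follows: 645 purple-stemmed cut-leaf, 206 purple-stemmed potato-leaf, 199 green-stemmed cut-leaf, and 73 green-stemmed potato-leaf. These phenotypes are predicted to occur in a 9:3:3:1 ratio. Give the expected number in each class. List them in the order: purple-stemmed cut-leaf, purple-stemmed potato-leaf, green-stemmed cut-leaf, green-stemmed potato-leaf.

631.6875, 210.5625, 210.5625, 70.1875

The 9:3:3:1 ratio has 16 parts, so with N = 1123 the expected counts are:
  purple-stemmed cut-leaf: 1123 × 9/16 = 631.6875
  purple-stemmed potato-leaf: 1123 × 3/16 = 210.5625
  green-stemmed cut-leaf: 1123 × 3/16 = 210.5625
  green-stemmed potato-leaf: 1123 × 1/16 = 70.1875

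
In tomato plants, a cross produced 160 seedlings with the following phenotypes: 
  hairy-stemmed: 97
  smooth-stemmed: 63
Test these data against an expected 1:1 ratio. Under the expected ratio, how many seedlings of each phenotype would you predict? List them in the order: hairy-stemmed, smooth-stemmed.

80, 80

Expected counts for N = 160 under a 1:1 ratio (total parts = 2):
  hairy-stemmed: 160 × 1/2 = 80
  smooth-stemmed: 160 × 1/2 = 80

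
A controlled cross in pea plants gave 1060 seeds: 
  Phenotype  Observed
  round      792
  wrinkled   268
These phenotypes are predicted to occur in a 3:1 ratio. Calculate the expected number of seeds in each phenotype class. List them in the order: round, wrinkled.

The 3:1 ratio has 4 parts, so with N = 1060 the expected counts are:
  round: 1060 × 3/4 = 795
  wrinkled: 1060 × 1/4 = 265

795, 265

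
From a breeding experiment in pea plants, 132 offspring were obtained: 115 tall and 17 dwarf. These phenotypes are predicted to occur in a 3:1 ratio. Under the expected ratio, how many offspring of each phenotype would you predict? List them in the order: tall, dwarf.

99, 33

The 3:1 ratio has 4 parts, so with N = 132 the expected counts are:
  tall: 132 × 3/4 = 99
  dwarf: 132 × 1/4 = 33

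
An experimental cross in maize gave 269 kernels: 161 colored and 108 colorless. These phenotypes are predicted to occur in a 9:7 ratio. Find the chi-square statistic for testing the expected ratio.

1.418

The 9:7 ratio has 16 parts, so with N = 269 the expected counts are:
  colored: 269 × 9/16 = 151.3125
  colorless: 269 × 7/16 = 117.6875
χ² = Σ (O − E)² / E
  colored: (161 − 151.3125)² / 151.3125 = 0.6202
  colorless: (108 − 117.6875)² / 117.6875 = 0.7974
χ² = 0.6202 + 0.7974 = 1.4176 ≈ 1.418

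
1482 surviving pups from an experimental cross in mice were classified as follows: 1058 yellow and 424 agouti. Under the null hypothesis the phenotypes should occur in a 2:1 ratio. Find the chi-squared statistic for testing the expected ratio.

Under the 2:1 hypothesis (Σ ratio = 3, N = 1482):
  yellow: 1482 × 2/3 = 988
  agouti: 1482 × 1/3 = 494
χ² = Σ (O − E)² / E
  yellow: (1058 − 988)² / 988 = 4.9595
  agouti: (424 − 494)² / 494 = 9.9190
χ² = 4.9595 + 9.9190 = 14.8785 ≈ 14.879

14.879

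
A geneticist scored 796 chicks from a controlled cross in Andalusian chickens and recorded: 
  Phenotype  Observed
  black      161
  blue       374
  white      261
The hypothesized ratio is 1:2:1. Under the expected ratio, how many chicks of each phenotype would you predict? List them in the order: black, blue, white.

199, 398, 199

Total ratio parts = 4. Expected numbers out of 796:
  black: 796 × 1/4 = 199
  blue: 796 × 2/4 = 398
  white: 796 × 1/4 = 199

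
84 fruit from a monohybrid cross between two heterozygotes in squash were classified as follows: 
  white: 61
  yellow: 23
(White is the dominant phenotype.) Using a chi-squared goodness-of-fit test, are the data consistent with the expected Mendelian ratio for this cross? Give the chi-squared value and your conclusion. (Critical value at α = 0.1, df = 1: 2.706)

For a monohybrid cross between heterozygotes with complete dominance, the expected phenotypic ratio is 3:1.
Under the 3:1 hypothesis (Σ ratio = 4, N = 84):
  white: 84 × 3/4 = 63
  yellow: 84 × 1/4 = 21
χ² = Σ (O − E)² / E
  white: (61 − 63)² / 63 = 0.0635
  yellow: (23 − 21)² / 21 = 0.1905
χ² = 0.0635 + 0.1905 = 0.254
Degrees of freedom = 2 − 1 = 1; critical value at α = 0.1 is 2.706.
Since 0.254 < 2.706, we fail to reject the null hypothesis — the data are consistent with the 3:1 ratio.

0.254; consistent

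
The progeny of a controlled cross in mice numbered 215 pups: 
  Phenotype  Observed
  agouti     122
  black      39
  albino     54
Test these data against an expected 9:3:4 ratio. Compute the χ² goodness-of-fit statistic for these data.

0.053

Expected counts for N = 215 under a 9:3:4 ratio (total parts = 16):
  agouti: 215 × 9/16 = 120.9375
  black: 215 × 3/16 = 40.3125
  albino: 215 × 4/16 = 53.75
χ² = Σ (O − E)² / E
  agouti: (122 − 120.9375)² / 120.9375 = 0.0093
  black: (39 − 40.3125)² / 40.3125 = 0.0427
  albino: (54 − 53.75)² / 53.75 = 0.0012
χ² = 0.0093 + 0.0427 + 0.0012 = 0.0532 ≈ 0.053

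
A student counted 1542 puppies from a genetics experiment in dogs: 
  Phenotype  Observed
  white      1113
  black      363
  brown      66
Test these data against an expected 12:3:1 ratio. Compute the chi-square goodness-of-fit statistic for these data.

Expected counts for N = 1542 under a 12:3:1 ratio (total parts = 16):
  white: 1542 × 12/16 = 1156.5
  black: 1542 × 3/16 = 289.125
  brown: 1542 × 1/16 = 96.375
χ² = Σ (O − E)² / E
  white: (1113 − 1156.5)² / 1156.5 = 1.6362
  black: (363 − 289.125)² / 289.125 = 18.8760
  brown: (66 − 96.375)² / 96.375 = 9.5734
χ² = 1.6362 + 18.8760 + 9.5734 = 30.0856 ≈ 30.086

30.086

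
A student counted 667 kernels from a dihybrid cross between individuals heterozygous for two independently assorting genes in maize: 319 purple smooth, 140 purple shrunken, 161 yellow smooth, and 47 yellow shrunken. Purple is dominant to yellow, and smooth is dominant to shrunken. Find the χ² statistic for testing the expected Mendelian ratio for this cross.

A dihybrid F₂ with independent assortment and complete dominance at both loci gives a 9:3:3:1 phenotypic ratio.
Under the 9:3:3:1 hypothesis (Σ ratio = 16, N = 667):
  purple smooth: 667 × 9/16 = 375.1875
  purple shrunken: 667 × 3/16 = 125.0625
  yellow smooth: 667 × 3/16 = 125.0625
  yellow shrunken: 667 × 1/16 = 41.6875
χ² = Σ (O − E)² / E
  purple smooth: (319 − 375.1875)² / 375.1875 = 8.4146
  purple shrunken: (140 − 125.0625)² / 125.0625 = 1.7841
  yellow smooth: (161 − 125.0625)² / 125.0625 = 10.3269
  yellow shrunken: (47 − 41.6875)² / 41.6875 = 0.6770
χ² = 8.4146 + 1.7841 + 10.3269 + 0.6770 = 21.2026 ≈ 21.203

21.203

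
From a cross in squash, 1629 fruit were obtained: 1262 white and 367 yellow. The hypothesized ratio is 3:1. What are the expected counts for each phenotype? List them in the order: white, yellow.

Total ratio parts = 4. Expected numbers out of 1629:
  white: 1629 × 3/4 = 1221.75
  yellow: 1629 × 1/4 = 407.25

1221.75, 407.25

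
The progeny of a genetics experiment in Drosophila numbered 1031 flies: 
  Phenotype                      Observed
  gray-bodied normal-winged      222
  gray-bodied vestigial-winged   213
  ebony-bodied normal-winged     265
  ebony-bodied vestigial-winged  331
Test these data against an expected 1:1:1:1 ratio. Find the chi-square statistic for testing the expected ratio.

Expected counts for N = 1031 under a 1:1:1:1 ratio (total parts = 4):
  gray-bodied normal-winged: 1031 × 1/4 = 257.75
  gray-bodied vestigial-winged: 1031 × 1/4 = 257.75
  ebony-bodied normal-winged: 1031 × 1/4 = 257.75
  ebony-bodied vestigial-winged: 1031 × 1/4 = 257.75
χ² = Σ (O − E)² / E
  gray-bodied normal-winged: (222 − 257.75)² / 257.75 = 4.9585
  gray-bodied vestigial-winged: (213 − 257.75)² / 257.75 = 7.7694
  ebony-bodied normal-winged: (265 − 257.75)² / 257.75 = 0.2039
  ebony-bodied vestigial-winged: (331 − 257.75)² / 257.75 = 20.8169
χ² = 4.9585 + 7.7694 + 0.2039 + 20.8169 = 33.7487 ≈ 33.749

33.749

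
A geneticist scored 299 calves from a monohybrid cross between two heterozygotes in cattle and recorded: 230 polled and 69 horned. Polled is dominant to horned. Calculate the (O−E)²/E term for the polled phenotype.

0.147

For a monohybrid cross between heterozygotes with complete dominance, the expected phenotypic ratio is 3:1.
The 3:1 ratio has 4 parts, so with N = 299 the expected counts are:
  polled: 299 × 3/4 = 224.25
  horned: 299 × 1/4 = 74.75
Contribution of polled: (230 − 224.25)² / 224.25 = 0.1474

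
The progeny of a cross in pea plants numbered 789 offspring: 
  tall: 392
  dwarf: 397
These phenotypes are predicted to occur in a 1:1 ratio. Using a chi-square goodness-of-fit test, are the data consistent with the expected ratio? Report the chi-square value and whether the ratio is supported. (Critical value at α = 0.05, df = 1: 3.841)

Under the 1:1 hypothesis (Σ ratio = 2, N = 789):
  tall: 789 × 1/2 = 394.5
  dwarf: 789 × 1/2 = 394.5
χ² = Σ (O − E)² / E
  tall: (392 − 394.5)² / 394.5 = 0.0158
  dwarf: (397 − 394.5)² / 394.5 = 0.0158
χ² = 0.0158 + 0.0158 = 0.0316 ≈ 0.032
Degrees of freedom = 2 − 1 = 1; critical value at α = 0.05 is 3.841.
Since 0.032 < 3.841, we fail to reject the null hypothesis — the data are consistent with the 1:1 ratio.

0.032; consistent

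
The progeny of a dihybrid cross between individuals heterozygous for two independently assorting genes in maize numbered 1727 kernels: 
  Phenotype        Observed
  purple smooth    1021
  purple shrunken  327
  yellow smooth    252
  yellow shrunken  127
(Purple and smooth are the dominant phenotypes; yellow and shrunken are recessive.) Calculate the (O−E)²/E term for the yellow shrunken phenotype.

3.367

A dihybrid F₂ with independent assortment and complete dominance at both loci gives a 9:3:3:1 phenotypic ratio.
The 9:3:3:1 ratio has 16 parts, so with N = 1727 the expected counts are:
  purple smooth: 1727 × 9/16 = 971.4375
  purple shrunken: 1727 × 3/16 = 323.8125
  yellow smooth: 1727 × 3/16 = 323.8125
  yellow shrunken: 1727 × 1/16 = 107.9375
Contribution of yellow shrunken: (127 − 107.9375)² / 107.9375 = 3.3666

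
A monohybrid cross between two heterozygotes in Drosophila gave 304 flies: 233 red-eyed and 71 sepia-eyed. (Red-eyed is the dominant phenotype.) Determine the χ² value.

For a monohybrid cross between heterozygotes with complete dominance, the expected phenotypic ratio is 3:1.
Total ratio parts = 4. Expected numbers out of 304:
  red-eyed: 304 × 3/4 = 228
  sepia-eyed: 304 × 1/4 = 76
χ² = Σ (O − E)² / E
  red-eyed: (233 − 228)² / 228 = 0.1096
  sepia-eyed: (71 − 76)² / 76 = 0.3289
χ² = 0.1096 + 0.3289 = 0.4385 ≈ 0.439

0.439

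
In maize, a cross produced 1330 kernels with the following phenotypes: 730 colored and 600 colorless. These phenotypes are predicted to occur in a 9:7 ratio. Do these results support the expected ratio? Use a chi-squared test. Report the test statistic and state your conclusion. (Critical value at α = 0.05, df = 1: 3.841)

1.004; consistent

The 9:7 ratio has 16 parts, so with N = 1330 the expected counts are:
  colored: 1330 × 9/16 = 748.125
  colorless: 1330 × 7/16 = 581.875
χ² = Σ (O − E)² / E
  colored: (730 − 748.125)² / 748.125 = 0.4391
  colorless: (600 − 581.875)² / 581.875 = 0.5646
χ² = 0.4391 + 0.5646 = 1.0037 ≈ 1.004
Degrees of freedom = 2 − 1 = 1; critical value at α = 0.05 is 3.841.
Since 1.004 < 3.841, we fail to reject the null hypothesis — the data are consistent with the 9:7 ratio.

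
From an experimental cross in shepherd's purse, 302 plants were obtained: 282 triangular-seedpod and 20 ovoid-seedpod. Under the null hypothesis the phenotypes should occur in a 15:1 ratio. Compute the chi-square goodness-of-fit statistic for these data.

0.072

The 15:1 ratio has 16 parts, so with N = 302 the expected counts are:
  triangular-seedpod: 302 × 15/16 = 283.125
  ovoid-seedpod: 302 × 1/16 = 18.875
χ² = Σ (O − E)² / E
  triangular-seedpod: (282 − 283.125)² / 283.125 = 0.0045
  ovoid-seedpod: (20 − 18.875)² / 18.875 = 0.0671
χ² = 0.0045 + 0.0671 = 0.0716 ≈ 0.072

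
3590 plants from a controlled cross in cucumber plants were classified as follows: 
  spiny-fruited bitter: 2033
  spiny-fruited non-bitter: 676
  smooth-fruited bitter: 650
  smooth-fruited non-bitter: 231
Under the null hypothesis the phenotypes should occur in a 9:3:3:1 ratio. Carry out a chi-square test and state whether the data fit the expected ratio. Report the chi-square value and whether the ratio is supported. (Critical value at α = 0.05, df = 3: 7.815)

Expected counts for N = 3590 under a 9:3:3:1 ratio (total parts = 16):
  spiny-fruited bitter: 3590 × 9/16 = 2019.375
  spiny-fruited non-bitter: 3590 × 3/16 = 673.125
  smooth-fruited bitter: 3590 × 3/16 = 673.125
  smooth-fruited non-bitter: 3590 × 1/16 = 224.375
χ² = Σ (O − E)² / E
  spiny-fruited bitter: (2033 − 2019.375)² / 2019.375 = 0.0919
  spiny-fruited non-bitter: (676 − 673.125)² / 673.125 = 0.0123
  smooth-fruited bitter: (650 − 673.125)² / 673.125 = 0.7945
  smooth-fruited non-bitter: (231 − 224.375)² / 224.375 = 0.1956
χ² = 0.0919 + 0.0123 + 0.7945 + 0.1956 = 1.0943 ≈ 1.094
Degrees of freedom = 4 − 1 = 3; critical value at α = 0.05 is 7.815.
Since 1.094 < 7.815, we fail to reject the null hypothesis — the data are consistent with the 9:3:3:1 ratio.

1.094; consistent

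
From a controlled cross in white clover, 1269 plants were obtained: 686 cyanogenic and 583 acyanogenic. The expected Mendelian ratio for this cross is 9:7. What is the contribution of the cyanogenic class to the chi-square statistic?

The 9:7 ratio has 16 parts, so with N = 1269 the expected counts are:
  cyanogenic: 1269 × 9/16 = 713.8125
  acyanogenic: 1269 × 7/16 = 555.1875
Contribution of cyanogenic: (686 − 713.8125)² / 713.8125 = 1.0837

1.084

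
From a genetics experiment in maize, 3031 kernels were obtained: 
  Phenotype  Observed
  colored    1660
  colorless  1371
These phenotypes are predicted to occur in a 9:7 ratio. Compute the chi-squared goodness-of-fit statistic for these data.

2.707

The 9:7 ratio has 16 parts, so with N = 3031 the expected counts are:
  colored: 3031 × 9/16 = 1704.9375
  colorless: 3031 × 7/16 = 1326.0625
χ² = Σ (O − E)² / E
  colored: (1660 − 1704.9375)² / 1704.9375 = 1.1844
  colorless: (1371 − 1326.0625)² / 1326.0625 = 1.5228
χ² = 1.1844 + 1.5228 = 2.7072 ≈ 2.707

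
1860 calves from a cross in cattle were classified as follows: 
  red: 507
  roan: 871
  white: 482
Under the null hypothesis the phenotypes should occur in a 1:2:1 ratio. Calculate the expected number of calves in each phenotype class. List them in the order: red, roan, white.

465, 930, 465

The 1:2:1 ratio has 4 parts, so with N = 1860 the expected counts are:
  red: 1860 × 1/4 = 465
  roan: 1860 × 2/4 = 930
  white: 1860 × 1/4 = 465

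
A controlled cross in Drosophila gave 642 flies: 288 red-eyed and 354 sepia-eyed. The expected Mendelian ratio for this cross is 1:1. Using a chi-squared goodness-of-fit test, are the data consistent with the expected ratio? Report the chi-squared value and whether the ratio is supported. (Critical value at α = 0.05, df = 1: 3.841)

6.785; not consistent

The 1:1 ratio has 2 parts, so with N = 642 the expected counts are:
  red-eyed: 642 × 1/2 = 321
  sepia-eyed: 642 × 1/2 = 321
χ² = Σ (O − E)² / E
  red-eyed: (288 − 321)² / 321 = 3.3925
  sepia-eyed: (354 − 321)² / 321 = 3.3925
χ² = 3.3925 + 3.3925 = 6.785
Degrees of freedom = 2 − 1 = 1; critical value at α = 0.05 is 3.841.
Since 6.785 > 3.841, we reject the null hypothesis — the data do not fit the 1:1 ratio.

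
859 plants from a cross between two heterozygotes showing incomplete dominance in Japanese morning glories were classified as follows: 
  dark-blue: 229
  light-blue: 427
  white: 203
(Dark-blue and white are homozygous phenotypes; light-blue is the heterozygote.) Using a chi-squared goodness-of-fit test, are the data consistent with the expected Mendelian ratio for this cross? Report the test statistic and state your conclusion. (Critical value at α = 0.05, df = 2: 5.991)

With incomplete dominance, a heterozygote × heterozygote cross gives a 1:2:1 phenotypic ratio.
Total ratio parts = 4. Expected numbers out of 859:
  dark-blue: 859 × 1/4 = 214.75
  light-blue: 859 × 2/4 = 429.5
  white: 859 × 1/4 = 214.75
χ² = Σ (O − E)² / E
  dark-blue: (229 − 214.75)² / 214.75 = 0.9456
  light-blue: (427 − 429.5)² / 429.5 = 0.0146
  white: (203 − 214.75)² / 214.75 = 0.6429
χ² = 0.9456 + 0.0146 + 0.6429 = 1.6031 ≈ 1.603
Degrees of freedom = 3 − 1 = 2; critical value at α = 0.05 is 5.991.
Since 1.603 < 5.991, we fail to reject the null hypothesis — the data are consistent with the 1:2:1 ratio.

1.603; consistent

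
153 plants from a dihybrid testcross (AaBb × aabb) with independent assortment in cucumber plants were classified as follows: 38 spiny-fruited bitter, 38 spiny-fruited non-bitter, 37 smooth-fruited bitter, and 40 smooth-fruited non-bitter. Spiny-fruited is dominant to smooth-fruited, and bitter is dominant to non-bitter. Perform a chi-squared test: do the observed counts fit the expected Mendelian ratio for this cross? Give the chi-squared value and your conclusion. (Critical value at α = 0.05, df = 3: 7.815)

A dihybrid testcross with independent assortment gives a 1:1:1:1 ratio.
Total ratio parts = 4. Expected numbers out of 153:
  spiny-fruited bitter: 153 × 1/4 = 38.25
  spiny-fruited non-bitter: 153 × 1/4 = 38.25
  smooth-fruited bitter: 153 × 1/4 = 38.25
  smooth-fruited non-bitter: 153 × 1/4 = 38.25
χ² = Σ (O − E)² / E
  spiny-fruited bitter: (38 − 38.25)² / 38.25 = 0.0016
  spiny-fruited non-bitter: (38 − 38.25)² / 38.25 = 0.0016
  smooth-fruited bitter: (37 − 38.25)² / 38.25 = 0.0408
  smooth-fruited non-bitter: (40 − 38.25)² / 38.25 = 0.0801
χ² = 0.0016 + 0.0016 + 0.0408 + 0.0801 = 0.1241 ≈ 0.124
Degrees of freedom = 4 − 1 = 3; critical value at α = 0.05 is 7.815.
Since 0.124 < 7.815, we fail to reject the null hypothesis — the data are consistent with the 1:1:1:1 ratio.

0.124; consistent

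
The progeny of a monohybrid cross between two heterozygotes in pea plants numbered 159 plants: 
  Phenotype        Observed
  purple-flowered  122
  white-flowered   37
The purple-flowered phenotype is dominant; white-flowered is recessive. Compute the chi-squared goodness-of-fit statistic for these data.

0.254

For a monohybrid cross between heterozygotes with complete dominance, the expected phenotypic ratio is 3:1.
Expected counts for N = 159 under a 3:1 ratio (total parts = 4):
  purple-flowered: 159 × 3/4 = 119.25
  white-flowered: 159 × 1/4 = 39.75
χ² = Σ (O − E)² / E
  purple-flowered: (122 − 119.25)² / 119.25 = 0.0634
  white-flowered: (37 − 39.75)² / 39.75 = 0.1903
χ² = 0.0634 + 0.1903 = 0.2537 ≈ 0.254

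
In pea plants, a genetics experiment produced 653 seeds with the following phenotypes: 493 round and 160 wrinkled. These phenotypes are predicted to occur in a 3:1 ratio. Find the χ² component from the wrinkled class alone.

Expected counts for N = 653 under a 3:1 ratio (total parts = 4):
  round: 653 × 3/4 = 489.75
  wrinkled: 653 × 1/4 = 163.25
Contribution of wrinkled: (160 − 163.25)² / 163.25 = 0.0647

0.065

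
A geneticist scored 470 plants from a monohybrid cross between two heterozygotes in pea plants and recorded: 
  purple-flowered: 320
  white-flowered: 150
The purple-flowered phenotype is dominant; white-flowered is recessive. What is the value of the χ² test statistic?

11.986

For a monohybrid cross between heterozygotes with complete dominance, the expected phenotypic ratio is 3:1.
The 3:1 ratio has 4 parts, so with N = 470 the expected counts are:
  purple-flowered: 470 × 3/4 = 352.5
  white-flowered: 470 × 1/4 = 117.5
χ² = Σ (O − E)² / E
  purple-flowered: (320 − 352.5)² / 352.5 = 2.9965
  white-flowered: (150 − 117.5)² / 117.5 = 8.9894
χ² = 2.9965 + 8.9894 = 11.9859 ≈ 11.986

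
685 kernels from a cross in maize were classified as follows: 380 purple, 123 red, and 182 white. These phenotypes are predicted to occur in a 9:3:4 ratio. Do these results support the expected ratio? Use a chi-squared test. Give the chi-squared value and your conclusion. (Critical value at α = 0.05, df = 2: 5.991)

0.978; consistent

The 9:3:4 ratio has 16 parts, so with N = 685 the expected counts are:
  purple: 685 × 9/16 = 385.3125
  red: 685 × 3/16 = 128.4375
  white: 685 × 4/16 = 171.25
χ² = Σ (O − E)² / E
  purple: (380 − 385.3125)² / 385.3125 = 0.0732
  red: (123 − 128.4375)² / 128.4375 = 0.2302
  white: (182 − 171.25)² / 171.25 = 0.6748
χ² = 0.0732 + 0.2302 + 0.6748 = 0.9782 ≈ 0.978
Degrees of freedom = 3 − 1 = 2; critical value at α = 0.05 is 5.991.
Since 0.978 < 5.991, we fail to reject the null hypothesis — the data are consistent with the 9:3:4 ratio.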